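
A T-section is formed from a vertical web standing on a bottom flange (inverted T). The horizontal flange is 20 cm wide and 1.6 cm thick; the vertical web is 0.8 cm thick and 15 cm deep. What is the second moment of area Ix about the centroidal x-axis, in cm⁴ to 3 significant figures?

Ix ≈ 833 cm⁴

Decompose the section into non-overlapping parts with the origin at the bottom-left of its bounding rectangle.
Flange: 20 × 1.6, A = 32 cm², y = 0.8 cm, Ī = 6.8267 cm⁴.
Web: 0.8 × 15, A = 12 cm², y = 9.1 cm, Ī = 225 cm⁴.
Centroid: ȳ = ΣA·y / ΣA = 3.0636 cm.
Transfer each piece to the centroidal x-axis using Ī + A·d² with d = y − 3.0636:
  flange: d = -2.2636 cm → contributes +170.8 cm⁴
  web: d = 6.0364 cm → contributes +662.25 cm⁴
Total I = 833.05 cm⁴.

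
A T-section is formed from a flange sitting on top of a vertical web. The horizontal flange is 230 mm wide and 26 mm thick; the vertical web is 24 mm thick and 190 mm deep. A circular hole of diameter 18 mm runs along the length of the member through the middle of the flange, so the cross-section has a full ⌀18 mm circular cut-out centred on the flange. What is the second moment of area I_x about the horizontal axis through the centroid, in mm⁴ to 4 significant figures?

I_x ≈ 4.366 × 10⁷ mm⁴

Treat the section as a set of non-overlapping primitives; coordinates are from the bounding-box lower-left.
Flange: 230 × 26, A = 5 980 mm², y = 203 mm, Ī = 336 873 mm⁴.
Web: 24 × 190, A = 4 560 mm², y = 95 mm, Ī = 13 718 000 mm⁴.
Hole (subtracted): ⌀18, A = 254.469 mm², y = 203 mm, Ī = 5 153 mm⁴.
Centroid: ȳ = ΣA·y / ΣA = 155.119 mm.
Transfer each piece to the horizontal axis through the centroid using Ī + A·d² with d = y − 155.119:
  flange: d = 47.8809 mm → contributes +14 046 478 mm⁴
  web: d = -60.1191 mm → contributes +30 199 262 mm⁴
  hole: d = 47.8809 mm → contributes −588 543 mm⁴
Total I = 43 657 198 mm⁴.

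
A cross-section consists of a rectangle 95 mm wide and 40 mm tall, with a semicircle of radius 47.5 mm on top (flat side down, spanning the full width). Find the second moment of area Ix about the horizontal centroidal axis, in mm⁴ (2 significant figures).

Ix ≈ 4.0 × 10⁶ mm⁴

Split into non-overlapping primitives; take the origin at the lower-left of the bounding box.
Rectangular body: 95 × 40, A = 3 800 mm², y = 20 mm, Ī = 506 667 mm⁴.
Semicircular cap: semicircle r = 47.5, A = 3 544 mm², y = 60.16 mm, Ī = 558 736 mm⁴.
Centroid: ȳ = ΣA·y / ΣA = 39.38 mm.
Transfer each piece to the horizontal centroidal axis using Ī + A·d² with d = y − 39.38:
  rectangular body: d = -19.38 mm → contributes +1 933 913 mm⁴
  semicircular cap: d = 20.78 mm → contributes +2 089 032 mm⁴
Total I = 4 022 944 mm⁴.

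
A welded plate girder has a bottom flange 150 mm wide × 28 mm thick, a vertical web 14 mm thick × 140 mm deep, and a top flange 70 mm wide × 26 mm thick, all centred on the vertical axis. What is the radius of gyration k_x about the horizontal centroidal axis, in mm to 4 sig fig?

k_x ≈ 71.37 mm

Treat the section as a set of non-overlapping primitives; coordinates are from the bounding-box lower-left.
Bottom plate: 150 × 28, A = 4 200 mm², y = 14 mm, Ī = 274 400 mm⁴.
Web plate: 14 × 140, A = 1 960 mm², y = 98 mm, Ī = 3 201 333 mm⁴.
Top plate: 70 × 26, A = 1 820 mm², y = 181 mm, Ī = 102 527 mm⁴.
Centroid: ȳ = ΣA·y / ΣA = 72.7193 mm.
Transfer each piece to the horizontal centroidal axis using Ī + A·d² with d = y − 72.7193:
  bottom plate: d = -58.7193 mm → contributes +14 755 815 mm⁴
  web plate: d = 25.2807 mm → contributes +4 453 997 mm⁴
  top plate: d = 108.281 mm → contributes +21 441 500 mm⁴
Total I = 40 651 311 mm⁴.
Radius of gyration: k = √(I/A) = √(40 651 311 / 7 980) = 71.3733 mm.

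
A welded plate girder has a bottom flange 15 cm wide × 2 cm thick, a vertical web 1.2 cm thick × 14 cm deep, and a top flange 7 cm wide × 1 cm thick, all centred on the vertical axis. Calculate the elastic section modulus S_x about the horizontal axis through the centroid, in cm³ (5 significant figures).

S_x ≈ 169.37 cm³

Split into non-overlapping primitives; take the origin at the lower-left of the bounding box.
Bottom plate: 15 × 2, A = 30 cm², y = 1 cm, Ī = 10 cm⁴.
Web plate: 1.2 × 14, A = 16.8 cm², y = 9 cm, Ī = 274.4 cm⁴.
Top plate: 7 × 1, A = 7 cm², y = 16.5 cm, Ī = 0.5833333 cm⁴.
Centroid: ȳ = ΣA·y / ΣA = 5.51487 cm.
Transfer each piece to the horizontal axis through the centroid using Ī + A·d² with d = y − 5.51487:
  bottom plate: d = -4.51487 cm → contributes +621.5215 cm⁴
  web plate: d = 3.48513 cm → contributes +478.455 cm⁴
  top plate: d = 10.98513 cm → contributes +845.2949 cm⁴
Total I = 1945.271 cm⁴.
Extreme fibre distance c = 11.48513 cm; S = I/c = 169.373 cm³.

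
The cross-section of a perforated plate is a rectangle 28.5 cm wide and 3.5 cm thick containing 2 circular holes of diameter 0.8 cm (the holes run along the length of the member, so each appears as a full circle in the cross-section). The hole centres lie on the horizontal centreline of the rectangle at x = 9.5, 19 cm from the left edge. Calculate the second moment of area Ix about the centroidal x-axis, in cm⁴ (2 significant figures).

Decompose the section into non-overlapping parts with the origin at the bottom-left of its bounding rectangle.
Plate: 28.5 × 3.5, A = 99.75 cm², y = 1.75 cm, Ī = 101.8 cm⁴.
Hole 1 (subtracted): ⌀0.8, A = 0.5027 cm², y = 1.75 cm, Ī = 0.02011 cm⁴.
Hole 2 (subtracted): ⌀0.8, A = 0.5027 cm², y = 1.75 cm, Ī = 0.02011 cm⁴.
By symmetry the centroid is at mid-height, ȳ = 1.75 cm.
All pieces are centred on the centroidal x-axis, so I = ΣĪ (holes subtracted) = 101.8 cm⁴.

Ix ≈ 100 cm⁴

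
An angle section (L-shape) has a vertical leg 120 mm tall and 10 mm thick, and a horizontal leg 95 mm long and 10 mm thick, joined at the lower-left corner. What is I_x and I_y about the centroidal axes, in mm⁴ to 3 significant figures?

I_x ≈ 2.95 × 10⁶ mm⁴, I_y ≈ 1.64 × 10⁶ mm⁴

Split into non-overlapping primitives; take the origin at the lower-left of the bounding box.
Vertical leg: 10 × 120, A = 1 200 mm², y = 60 mm, Ī = 1 440 000 mm⁴.
Horizontal leg (remainder): 85 × 10, A = 850 mm², y = 5 mm, Ī = 7083.3 mm⁴.
Centroid: ȳ = ΣA·y / ΣA = 37.195 mm.
Transfer each piece to the centroidal x-axis using Ī + A·d² with d = y − 37.195:
  vertical leg: d = 22.805 mm → contributes +2 064 075 mm⁴
  horizontal leg (remainder): d = -32.195 mm → contributes +888 130 mm⁴
Total I = 2 952 205 mm⁴.
For the y-axis: x̄ = 24.695 mm.
Repeating about the centroidal y-axis gives I_y = 1 644 393 mm⁴.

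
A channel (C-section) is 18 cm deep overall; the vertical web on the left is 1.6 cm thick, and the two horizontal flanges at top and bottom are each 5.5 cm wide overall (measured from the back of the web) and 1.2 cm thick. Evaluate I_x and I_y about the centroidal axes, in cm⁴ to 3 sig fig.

Split into non-overlapping primitives; take the origin at the lower-left of the bounding box.
Web: 1.6 × 18, A = 28.8 cm², y = 9 cm, Ī = 777.6 cm⁴.
Top flange (beyond web): 3.9 × 1.2, A = 4.68 cm², y = 17.4 cm, Ī = 0.5616 cm⁴.
Bottom flange (beyond web): 3.9 × 1.2, A = 4.68 cm², y = 0.6 cm, Ī = 0.5616 cm⁴.
By symmetry the centroid is at mid-height, ȳ = 9 cm.
Transfer each piece to the centroidal x-axis using Ī + A·d² with d = y − 9:
  web: d = 0 cm → contributes +777.6 cm⁴
  top flange (beyond web): d = 8.4 cm → contributes +330.78 cm⁴
  bottom flange (beyond web): d = -8.4 cm → contributes +330.78 cm⁴
Total I = 1439.2 cm⁴.
For the y-axis: x̄ = 1.4745 cm.
Repeating about the centroidal y-axis gives I_y = 71.43 cm⁴.

I_x ≈ 1440 cm⁴, I_y ≈ 71.4 cm⁴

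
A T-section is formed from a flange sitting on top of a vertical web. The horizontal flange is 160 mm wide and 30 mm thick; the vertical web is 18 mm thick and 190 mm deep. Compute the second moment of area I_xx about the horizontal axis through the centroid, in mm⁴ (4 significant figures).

Break the section into simple shapes (no overlaps), measuring from the bottom-left corner of the bounding box.
Flange: 160 × 30, A = 4 800 mm², y = 205 mm, Ī = 360 000 mm⁴.
Web: 18 × 190, A = 3 420 mm², y = 95 mm, Ī = 10 288 500 mm⁴.
Centroid: ȳ = ΣA·y / ΣA = 159.234 mm.
Transfer each piece to the horizontal axis through the centroid using Ī + A·d² with d = y − 159.234:
  flange: d = 45.7664 mm → contributes +10 413 914 mm⁴
  web: d = -64.2336 mm → contributes +24 399 257 mm⁴
Total I = 34 813 172 mm⁴.

I_xx ≈ 3.481 × 10⁷ mm⁴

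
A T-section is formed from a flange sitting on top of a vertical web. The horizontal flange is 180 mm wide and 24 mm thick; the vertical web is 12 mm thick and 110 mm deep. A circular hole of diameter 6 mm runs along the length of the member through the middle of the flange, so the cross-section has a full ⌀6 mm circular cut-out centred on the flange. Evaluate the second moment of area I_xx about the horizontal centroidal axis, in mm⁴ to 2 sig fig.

Split into non-overlapping primitives; take the origin at the lower-left of the bounding box.
Flange: 180 × 24, A = 4 320 mm², y = 122 mm, Ī = 207 360 mm⁴.
Web: 12 × 110, A = 1 320 mm², y = 55 mm, Ī = 1 331 000 mm⁴.
Hole (subtracted): ⌀6, A = 28.27 mm², y = 122 mm, Ī = 63.62 mm⁴.
Centroid: ȳ = ΣA·y / ΣA = 106.2 mm.
Transfer each piece to the horizontal centroidal axis using Ī + A·d² with d = y − 106.2:
  flange: d = 15.76 mm → contributes +1 280 332 mm⁴
  web: d = -51.24 mm → contributes +4 796 729 mm⁴
  hole: d = 15.76 mm → contributes −7 086 mm⁴
Total I = 6 069 975 mm⁴.

I_xx ≈ 6.1 × 10⁶ mm⁴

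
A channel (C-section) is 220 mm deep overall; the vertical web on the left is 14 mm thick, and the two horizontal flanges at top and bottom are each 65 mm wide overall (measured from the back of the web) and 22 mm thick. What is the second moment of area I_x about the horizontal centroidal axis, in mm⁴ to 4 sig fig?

I_x ≈ 3.451 × 10⁷ mm⁴

Break the section into simple shapes (no overlaps), measuring from the bottom-left corner of the bounding box.
Web: 14 × 220, A = 3 080 mm², y = 110 mm, Ī = 12 422 667 mm⁴.
Top flange (beyond web): 51 × 22, A = 1 122 mm², y = 209 mm, Ī = 45 254 mm⁴.
Bottom flange (beyond web): 51 × 22, A = 1 122 mm², y = 11 mm, Ī = 45 254 mm⁴.
By symmetry the centroid is at mid-height, ȳ = 110 mm.
Transfer each piece to the horizontal centroidal axis using Ī + A·d² with d = y − 110:
  web: d = 0 mm → contributes +12 422 667 mm⁴
  top flange (beyond web): d = 99 mm → contributes +11 041 976 mm⁴
  bottom flange (beyond web): d = -99 mm → contributes +11 041 976 mm⁴
Total I = 34 506 619 mm⁴.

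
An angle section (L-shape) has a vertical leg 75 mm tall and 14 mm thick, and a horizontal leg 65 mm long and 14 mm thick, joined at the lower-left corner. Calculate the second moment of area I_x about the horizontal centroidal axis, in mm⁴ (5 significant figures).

Decompose the section into non-overlapping parts with the origin at the bottom-left of its bounding rectangle.
Vertical leg: 14 × 75, A = 1 050 mm², y = 37.5 mm, Ī = 492187.5 mm⁴.
Horizontal leg (remainder): 51 × 14, A = 714 mm², y = 7 mm, Ī = 11 662 mm⁴.
Centroid: ȳ = ΣA·y / ΣA = 25.15476 mm.
Transfer each piece to the horizontal centroidal axis using Ī + A·d² with d = y − 25.15476:
  vertical leg: d = 12.34524 mm → contributes +652212.6 mm⁴
  horizontal leg (remainder): d = -18.15476 mm → contributes +246993.1 mm⁴
Total I = 899205.8 mm⁴.

I_x ≈ 8.9921 × 10⁵ mm⁴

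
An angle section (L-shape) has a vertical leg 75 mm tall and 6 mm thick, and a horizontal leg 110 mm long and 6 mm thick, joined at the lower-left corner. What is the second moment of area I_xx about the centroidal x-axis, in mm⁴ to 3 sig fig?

Decompose the section into non-overlapping parts with the origin at the bottom-left of its bounding rectangle.
Vertical leg: 6 × 75, A = 450 mm², y = 37.5 mm, Ī = 210 938 mm⁴.
Horizontal leg (remainder): 104 × 6, A = 624 mm², y = 3 mm, Ī = 1 872 mm⁴.
Centroid: ȳ = ΣA·y / ΣA = 17.455 mm.
Transfer each piece to the centroidal x-axis using Ī + A·d² with d = y − 17.455:
  vertical leg: d = 20.045 mm → contributes +391 743 mm⁴
  horizontal leg (remainder): d = -14.455 mm → contributes +132 260 mm⁴
Total I = 524 003 mm⁴.

I_xx ≈ 5.24 × 10⁵ mm⁴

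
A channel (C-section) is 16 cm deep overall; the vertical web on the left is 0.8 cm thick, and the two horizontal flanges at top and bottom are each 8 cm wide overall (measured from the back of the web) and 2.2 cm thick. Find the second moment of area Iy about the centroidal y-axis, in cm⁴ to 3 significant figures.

Split into non-overlapping primitives; take the origin at the lower-left of the bounding box.
Web: 0.8 × 16, A = 12.8 cm², x = 0.4 cm, Ī = 0.68267 cm⁴.
Top flange (beyond web): 7.2 × 2.2, A = 15.84 cm², x = 4.4 cm, Ī = 68.429 cm⁴.
Bottom flange (beyond web): 7.2 × 2.2, A = 15.84 cm², x = 4.4 cm, Ī = 68.429 cm⁴.
Centroid: x̄ = ΣA·x / ΣA = 3.2489 cm.
Transfer each piece to the centroidal y-axis using Ī + A·d² with d = x − 3.2489:
  web: d = -2.8489 cm → contributes +104.57 cm⁴
  top flange (beyond web): d = 1.1511 cm → contributes +89.417 cm⁴
  bottom flange (beyond web): d = 1.1511 cm → contributes +89.417 cm⁴
Total I = 283.41 cm⁴.

Iy ≈ 283 cm⁴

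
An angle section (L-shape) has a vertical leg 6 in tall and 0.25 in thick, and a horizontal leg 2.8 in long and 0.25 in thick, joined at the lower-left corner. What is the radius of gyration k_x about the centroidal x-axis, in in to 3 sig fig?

k_x ≈ 1.96 in

Treat the section as a set of non-overlapping primitives; coordinates are from the bounding-box lower-left.
Vertical leg: 0.25 × 6, A = 1.5 in², y = 3 in, Ī = 4.5 in⁴.
Horizontal leg (remainder): 2.55 × 0.25, A = 0.6375 in², y = 0.125 in, Ī = 0.0033203 in⁴.
Centroid: ȳ = ΣA·y / ΣA = 2.1425 in.
Transfer each piece to the centroidal x-axis using Ī + A·d² with d = y − 2.1425:
  vertical leg: d = 0.85746 in → contributes +5.6028 in⁴
  horizontal leg (remainder): d = -2.0175 in → contributes +2.5983 in⁴
Total I = 8.2011 in⁴.
Radius of gyration: k = √(I/A) = √(8.2011 / 2.1375) = 1.9588 in.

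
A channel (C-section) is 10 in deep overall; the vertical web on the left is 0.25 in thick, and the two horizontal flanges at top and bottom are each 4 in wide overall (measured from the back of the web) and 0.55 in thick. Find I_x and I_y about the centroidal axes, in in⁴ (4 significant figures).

Treat the section as a set of non-overlapping primitives; coordinates are from the bounding-box lower-left.
Web: 0.25 × 10, A = 2.5 in², y = 5 in, Ī = 20.8333 in⁴.
Top flange (beyond web): 3.75 × 0.55, A = 2.0625 in², y = 9.725 in, Ī = 0.0519922 in⁴.
Bottom flange (beyond web): 3.75 × 0.55, A = 2.0625 in², y = 0.275 in, Ī = 0.0519922 in⁴.
By symmetry the centroid is at mid-height, ȳ = 5 in.
Transfer each piece to the centroidal x-axis using Ī + A·d² with d = y − 5:
  web: d = 0 in → contributes +20.8333 in⁴
  top flange (beyond web): d = 4.725 in → contributes +46.0986 in⁴
  bottom flange (beyond web): d = -4.725 in → contributes +46.0986 in⁴
Total I = 113.031 in⁴.
For the y-axis: x̄ = 1.37028 in.
Repeating about the centroidal y-axis gives I_y = 11.0734 in⁴.

I_x ≈ 113.0 in⁴, I_y ≈ 11.07 in⁴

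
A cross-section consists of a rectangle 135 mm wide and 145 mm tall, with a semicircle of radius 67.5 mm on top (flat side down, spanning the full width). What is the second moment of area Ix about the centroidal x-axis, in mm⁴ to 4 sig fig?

Break the section into simple shapes (no overlaps), measuring from the bottom-left corner of the bounding box.
Rectangular body: 135 × 145, A = 19 575 mm², y = 72.5 mm, Ī = 34 297 031 mm⁴.
Semicircular cap: semicircle r = 67.5, A = 7156.94 mm², y = 173.648 mm, Ī = 2 278 490 mm⁴.
Centroid: ȳ = ΣA·y / ΣA = 99.5803 mm.
Transfer each piece to the centroidal x-axis using Ī + A·d² with d = y − 99.5803:
  rectangular body: d = -27.0803 mm → contributes +48 652 233 mm⁴
  semicircular cap: d = 74.0676 mm → contributes +41 541 504 mm⁴
Total I = 90 193 737 mm⁴.

Ix ≈ 9.019 × 10⁷ mm⁴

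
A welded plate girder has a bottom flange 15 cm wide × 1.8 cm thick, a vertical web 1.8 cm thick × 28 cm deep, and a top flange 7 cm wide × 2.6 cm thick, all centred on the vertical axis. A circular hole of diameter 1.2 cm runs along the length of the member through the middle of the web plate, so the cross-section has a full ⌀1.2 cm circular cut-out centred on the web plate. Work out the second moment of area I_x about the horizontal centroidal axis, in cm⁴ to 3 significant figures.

Break the section into simple shapes (no overlaps), measuring from the bottom-left corner of the bounding box.
Bottom plate: 15 × 1.8, A = 27 cm², y = 0.9 cm, Ī = 7.29 cm⁴.
Web plate: 1.8 × 28, A = 50.4 cm², y = 15.8 cm, Ī = 3292.8 cm⁴.
Top plate: 7 × 2.6, A = 18.2 cm², y = 31.1 cm, Ī = 10.253 cm⁴.
Hole (subtracted): ⌀1.2, A = 1.131 cm², y = 15.8 cm, Ī = 0.10179 cm⁴.
Centroid: ȳ = ΣA·y / ΣA = 14.489 cm.
Transfer each piece to the horizontal centroidal axis using Ī + A·d² with d = y − 14.489:
  bottom plate: d = -13.589 cm → contributes +4993.2 cm⁴
  web plate: d = 1.3109 cm → contributes +3379.4 cm⁴
  top plate: d = 16.611 cm → contributes +5 032 cm⁴
  hole: d = 1.3109 cm → contributes −2.0453 cm⁴
Total I = 13 403 cm⁴.

I_x ≈ 1.34 × 10⁴ cm⁴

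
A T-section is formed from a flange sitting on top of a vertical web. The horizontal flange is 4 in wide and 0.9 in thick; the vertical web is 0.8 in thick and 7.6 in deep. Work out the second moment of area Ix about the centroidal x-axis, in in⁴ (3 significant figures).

Split into non-overlapping primitives; take the origin at the lower-left of the bounding box.
Flange: 4 × 0.9, A = 3.6 in², y = 8.05 in, Ī = 0.243 in⁴.
Web: 0.8 × 7.6, A = 6.08 in², y = 3.8 in, Ī = 29.265 in⁴.
Centroid: ȳ = ΣA·y / ΣA = 5.3806 in.
Transfer each piece to the centroidal x-axis using Ī + A·d² with d = y − 5.3806:
  flange: d = 2.6694 in → contributes +25.896 in⁴
  web: d = -1.5806 in → contributes +44.454 in⁴
Total I = 70.35 in⁴.

Ix ≈ 70.4 in⁴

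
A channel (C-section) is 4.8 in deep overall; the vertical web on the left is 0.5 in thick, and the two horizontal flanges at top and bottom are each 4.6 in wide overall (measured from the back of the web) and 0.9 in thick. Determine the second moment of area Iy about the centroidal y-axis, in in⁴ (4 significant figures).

Decompose the section into non-overlapping parts with the origin at the bottom-left of its bounding rectangle.
Web: 0.5 × 4.8, A = 2.4 in², x = 0.25 in, Ī = 0.05 in⁴.
Top flange (beyond web): 4.1 × 0.9, A = 3.69 in², x = 2.55 in, Ī = 5.16908 in⁴.
Bottom flange (beyond web): 4.1 × 0.9, A = 3.69 in², x = 2.55 in, Ī = 5.16908 in⁴.
Centroid: x̄ = ΣA·x / ΣA = 1.98558 in.
Transfer each piece to the centroidal y-axis using Ī + A·d² with d = x − 1.98558:
  web: d = -1.73558 in → contributes +7.27939 in⁴
  top flange (beyond web): d = 0.564417 in → contributes +6.34459 in⁴
  bottom flange (beyond web): d = 0.564417 in → contributes +6.34459 in⁴
Total I = 19.9686 in⁴.

Iy ≈ 19.97 in⁴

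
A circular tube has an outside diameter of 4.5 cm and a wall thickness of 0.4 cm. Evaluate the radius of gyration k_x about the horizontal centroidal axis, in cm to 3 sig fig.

k_x ≈ 1.46 cm

Treat the section as a set of non-overlapping primitives; coordinates are from the bounding-box lower-left.
Outer circle: ⌀4.5, A = 15.904 cm², y = 2.25 cm, Ī = 20.129 cm⁴.
Bore (subtracted): ⌀3.7, A = 10.752 cm², y = 2.25 cm, Ī = 9.1998 cm⁴.
By symmetry the centroid is at mid-height, ȳ = 2.25 cm.
All pieces are centred on the horizontal centroidal axis, so I = ΣĪ (holes subtracted) = 10.929 cm⁴.
Radius of gyration: k = √(I/A) = √(10.929 / 5.1522) = 1.4565 cm.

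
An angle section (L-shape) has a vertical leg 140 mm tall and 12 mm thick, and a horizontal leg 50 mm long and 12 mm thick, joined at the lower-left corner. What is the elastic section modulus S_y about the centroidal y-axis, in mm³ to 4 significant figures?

S_y ≈ 7738 mm³

Treat the section as a set of non-overlapping primitives; coordinates are from the bounding-box lower-left.
Vertical leg: 12 × 140, A = 1 680 mm², x = 6 mm, Ī = 20 160 mm⁴.
Horizontal leg (remainder): 38 × 12, A = 456 mm², x = 31 mm, Ī = 54 872 mm⁴.
Centroid: x̄ = ΣA·x / ΣA = 11.3371 mm.
Transfer each piece to the centroidal y-axis using Ī + A·d² with d = x − 11.3371:
  vertical leg: d = -5.33708 mm → contributes +68013.8 mm⁴
  horizontal leg (remainder): d = 19.6629 mm → contributes +231 175 mm⁴
Total I = 299 189 mm⁴.
Extreme fibre distance c = 38.6629 mm; S = I/c = 7738.4 mm³.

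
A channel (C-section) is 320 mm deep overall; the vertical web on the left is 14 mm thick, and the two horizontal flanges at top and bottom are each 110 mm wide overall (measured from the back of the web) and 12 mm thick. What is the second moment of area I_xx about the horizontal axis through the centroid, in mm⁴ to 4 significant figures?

I_xx ≈ 9.290 × 10⁷ mm⁴

Decompose the section into non-overlapping parts with the origin at the bottom-left of its bounding rectangle.
Web: 14 × 320, A = 4 480 mm², y = 160 mm, Ī = 38 229 333 mm⁴.
Top flange (beyond web): 96 × 12, A = 1 152 mm², y = 314 mm, Ī = 13 824 mm⁴.
Bottom flange (beyond web): 96 × 12, A = 1 152 mm², y = 6 mm, Ī = 13 824 mm⁴.
By symmetry the centroid is at mid-height, ȳ = 160 mm.
Transfer each piece to the horizontal axis through the centroid using Ī + A·d² with d = y − 160:
  web: d = 0 mm → contributes +38 229 333 mm⁴
  top flange (beyond web): d = 154 mm → contributes +27 334 656 mm⁴
  bottom flange (beyond web): d = -154 mm → contributes +27 334 656 mm⁴
Total I = 92 898 645 mm⁴.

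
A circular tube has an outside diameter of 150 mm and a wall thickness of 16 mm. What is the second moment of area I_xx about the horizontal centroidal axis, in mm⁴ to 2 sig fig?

I_xx ≈ 1.5 × 10⁷ mm⁴

Break the section into simple shapes (no overlaps), measuring from the bottom-left corner of the bounding box.
Outer circle: ⌀150, A = 17 671 mm², y = 75 mm, Ī = 24 850 489 mm⁴.
Bore (subtracted): ⌀118, A = 10 936 mm², y = 75 mm, Ī = 9 516 953 mm⁴.
By symmetry the centroid is at mid-height, ȳ = 75 mm.
All pieces are centred on the horizontal centroidal axis, so I = ΣĪ (holes subtracted) = 15 333 536 mm⁴.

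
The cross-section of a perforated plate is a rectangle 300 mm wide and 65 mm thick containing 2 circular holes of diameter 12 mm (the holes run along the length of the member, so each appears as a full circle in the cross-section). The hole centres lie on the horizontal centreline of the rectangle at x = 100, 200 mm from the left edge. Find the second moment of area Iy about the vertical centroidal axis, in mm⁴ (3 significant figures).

Iy ≈ 1.46 × 10⁸ mm⁴

Decompose the section into non-overlapping parts with the origin at the bottom-left of its bounding rectangle.
Plate: 300 × 65, A = 19 500 mm², x = 150 mm, Ī = 146 250 000 mm⁴.
Hole 1 (subtracted): ⌀12, A = 113.1 mm², x = 100 mm, Ī = 1017.9 mm⁴.
Hole 2 (subtracted): ⌀12, A = 113.1 mm², x = 200 mm, Ī = 1017.9 mm⁴.
By symmetry the centroid is at mid-width, x̄ = 150 mm.
Transfer each piece to the vertical centroidal axis using Ī + A·d² with d = x − 150:
  plate: d = 0 mm → contributes +146 250 000 mm⁴
  hole 1: d = -50 mm → contributes −283 761 mm⁴
  hole 2: d = 50 mm → contributes −283 761 mm⁴
Total I = 145 682 478 mm⁴.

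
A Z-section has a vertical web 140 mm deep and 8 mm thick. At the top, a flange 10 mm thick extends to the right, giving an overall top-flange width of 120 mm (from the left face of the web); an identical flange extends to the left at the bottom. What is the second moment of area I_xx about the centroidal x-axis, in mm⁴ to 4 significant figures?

I_xx ≈ 1.131 × 10⁷ mm⁴

Treat the section as a set of non-overlapping primitives; coordinates are from the bounding-box lower-left.
Web: 8 × 140, A = 1 120 mm², y = 70 mm, Ī = 1 829 333 mm⁴.
Top flange (beyond web): 112 × 10, A = 1 120 mm², y = 135 mm, Ī = 9333.33 mm⁴.
Bottom flange (beyond web): 112 × 10, A = 1 120 mm², y = 5 mm, Ī = 9333.33 mm⁴.
Centroid: ȳ = ΣA·y / ΣA = 70 mm.
Transfer each piece to the centroidal x-axis using Ī + A·d² with d = y − 70:
  web: d = 0 mm → contributes +1 829 333 mm⁴
  top flange (beyond web): d = 65 mm → contributes +4 741 333 mm⁴
  bottom flange (beyond web): d = -65 mm → contributes +4 741 333 mm⁴
Total I = 11 312 000 mm⁴.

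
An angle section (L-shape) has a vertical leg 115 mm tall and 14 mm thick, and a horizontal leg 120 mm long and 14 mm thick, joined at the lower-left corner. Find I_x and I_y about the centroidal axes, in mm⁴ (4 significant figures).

Treat the section as a set of non-overlapping primitives; coordinates are from the bounding-box lower-left.
Vertical leg: 14 × 115, A = 1 610 mm², y = 57.5 mm, Ī = 1 774 354 mm⁴.
Horizontal leg (remainder): 106 × 14, A = 1 484 mm², y = 7 mm, Ī = 24238.7 mm⁴.
Centroid: ȳ = ΣA·y / ΣA = 33.2783 mm.
Transfer each piece to the centroidal x-axis using Ī + A·d² with d = y − 33.2783:
  vertical leg: d = 24.2217 mm → contributes +2 718 928 mm⁴
  horizontal leg (remainder): d = -26.2783 mm → contributes +1 049 012 mm⁴
Total I = 3 767 940 mm⁴.
For the y-axis: x̄ = 35.7783 mm.
Repeating about the centroidal y-axis gives I_y = 4 195 797 mm⁴.

I_x ≈ 3.768 × 10⁶ mm⁴, I_y ≈ 4.196 × 10⁶ mm⁴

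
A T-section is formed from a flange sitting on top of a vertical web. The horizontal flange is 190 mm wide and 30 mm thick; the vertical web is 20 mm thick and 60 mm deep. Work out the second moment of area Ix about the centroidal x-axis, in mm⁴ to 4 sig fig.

Ix ≈ 2.795 × 10⁶ mm⁴

Treat the section as a set of non-overlapping primitives; coordinates are from the bounding-box lower-left.
Flange: 190 × 30, A = 5 700 mm², y = 75 mm, Ī = 427 500 mm⁴.
Web: 20 × 60, A = 1 200 mm², y = 30 mm, Ī = 360 000 mm⁴.
Centroid: ȳ = ΣA·y / ΣA = 67.1739 mm.
Transfer each piece to the centroidal x-axis using Ī + A·d² with d = y − 67.1739:
  flange: d = 7.82609 mm → contributes +776 612 mm⁴
  web: d = -37.1739 mm → contributes +2 018 280 mm⁴
Total I = 2 794 891 mm⁴.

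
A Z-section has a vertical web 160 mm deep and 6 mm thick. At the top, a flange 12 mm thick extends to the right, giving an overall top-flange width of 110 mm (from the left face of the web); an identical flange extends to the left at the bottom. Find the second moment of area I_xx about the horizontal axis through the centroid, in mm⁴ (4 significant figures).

I_xx ≈ 1.575 × 10⁷ mm⁴

Treat the section as a set of non-overlapping primitives; coordinates are from the bounding-box lower-left.
Web: 6 × 160, A = 960 mm², y = 80 mm, Ī = 2 048 000 mm⁴.
Top flange (beyond web): 104 × 12, A = 1 248 mm², y = 154 mm, Ī = 14 976 mm⁴.
Bottom flange (beyond web): 104 × 12, A = 1 248 mm², y = 6 mm, Ī = 14 976 mm⁴.
Centroid: ȳ = ΣA·y / ΣA = 80 mm.
Transfer each piece to the horizontal axis through the centroid using Ī + A·d² with d = y − 80:
  web: d = 0 mm → contributes +2 048 000 mm⁴
  top flange (beyond web): d = 74 mm → contributes +6 849 024 mm⁴
  bottom flange (beyond web): d = -74 mm → contributes +6 849 024 mm⁴
Total I = 15 746 048 mm⁴.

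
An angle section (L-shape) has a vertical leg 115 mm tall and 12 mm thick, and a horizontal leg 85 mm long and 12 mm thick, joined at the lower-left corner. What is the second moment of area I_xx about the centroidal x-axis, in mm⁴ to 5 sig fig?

I_xx ≈ 2.9526 × 10⁶ mm⁴

Split into non-overlapping primitives; take the origin at the lower-left of the bounding box.
Vertical leg: 12 × 115, A = 1 380 mm², y = 57.5 mm, Ī = 1 520 875 mm⁴.
Horizontal leg (remainder): 73 × 12, A = 876 mm², y = 6 mm, Ī = 10 512 mm⁴.
Centroid: ȳ = ΣA·y / ΣA = 37.50266 mm.
Transfer each piece to the centroidal x-axis using Ī + A·d² with d = y − 37.50266:
  vertical leg: d = 19.99734 mm → contributes +2 072 728 mm⁴
  horizontal leg (remainder): d = -31.50266 mm → contributes +879869.8 mm⁴
Total I = 2 952 598 mm⁴.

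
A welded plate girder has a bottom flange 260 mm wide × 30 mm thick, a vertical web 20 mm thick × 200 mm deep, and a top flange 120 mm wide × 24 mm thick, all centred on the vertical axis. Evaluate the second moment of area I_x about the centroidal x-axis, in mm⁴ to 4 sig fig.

I_x ≈ 1.309 × 10⁸ mm⁴

Decompose the section into non-overlapping parts with the origin at the bottom-left of its bounding rectangle.
Bottom plate: 260 × 30, A = 7 800 mm², y = 15 mm, Ī = 585 000 mm⁴.
Web plate: 20 × 200, A = 4 000 mm², y = 130 mm, Ī = 13 333 333 mm⁴.
Top plate: 120 × 24, A = 2 880 mm², y = 242 mm, Ī = 138 240 mm⁴.
Centroid: ȳ = ΣA·y / ΣA = 90.8692 mm.
Transfer each piece to the centroidal x-axis using Ī + A·d² with d = y − 90.8692:
  bottom plate: d = -75.8692 mm → contributes +45 482 869 mm⁴
  web plate: d = 39.1308 mm → contributes +19 458 208 mm⁴
  top plate: d = 151.131 mm → contributes +65 918 925 mm⁴
Total I = 130 860 002 mm⁴.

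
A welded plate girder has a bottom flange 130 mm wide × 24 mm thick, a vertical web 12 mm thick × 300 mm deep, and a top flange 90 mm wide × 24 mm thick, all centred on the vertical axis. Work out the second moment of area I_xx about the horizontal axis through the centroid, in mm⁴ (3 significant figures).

Decompose the section into non-overlapping parts with the origin at the bottom-left of its bounding rectangle.
Bottom plate: 130 × 24, A = 3 120 mm², y = 12 mm, Ī = 149 760 mm⁴.
Web plate: 12 × 300, A = 3 600 mm², y = 174 mm, Ī = 27 000 000 mm⁴.
Top plate: 90 × 24, A = 2 160 mm², y = 336 mm, Ī = 103 680 mm⁴.
Centroid: ȳ = ΣA·y / ΣA = 156.49 mm.
Transfer each piece to the horizontal axis through the centroid using Ī + A·d² with d = y − 156.49:
  bottom plate: d = -144.49 mm → contributes +65 283 956 mm⁴
  web plate: d = 17.514 mm → contributes +28 104 203 mm⁴
  top plate: d = 179.51 mm → contributes +69 709 899 mm⁴
Total I = 163 098 058 mm⁴.

I_xx ≈ 1.63 × 10⁸ mm⁴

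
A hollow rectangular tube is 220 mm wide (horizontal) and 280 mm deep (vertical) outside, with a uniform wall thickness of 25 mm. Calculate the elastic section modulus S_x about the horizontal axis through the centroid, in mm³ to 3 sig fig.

S_x ≈ 1.64 × 10⁶ mm³

Split into non-overlapping primitives; take the origin at the lower-left of the bounding box.
Outer rectangle: 220 × 280, A = 61 600 mm², y = 140 mm, Ī = 402 453 333 mm⁴.
Inner void (subtracted): 170 × 230, A = 39 100 mm², y = 140 mm, Ī = 172 365 833 mm⁴.
By symmetry the centroid is at mid-height, ȳ = 140 mm.
All pieces are centred on the horizontal axis through the centroid, so I = ΣĪ (holes subtracted) = 230 087 500 mm⁴.
Extreme fibre distance c = 140 mm; S = I/c = 1 643 482 mm³.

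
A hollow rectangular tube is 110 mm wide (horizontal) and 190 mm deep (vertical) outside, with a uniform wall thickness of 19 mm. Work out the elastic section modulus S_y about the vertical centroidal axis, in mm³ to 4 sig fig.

S_y ≈ 2.972 × 10⁵ mm³

Break the section into simple shapes (no overlaps), measuring from the bottom-left corner of the bounding box.
Outer rectangle: 110 × 190, A = 20 900 mm², x = 55 mm, Ī = 21 074 167 mm⁴.
Inner void (subtracted): 72 × 152, A = 10 944 mm², x = 55 mm, Ī = 4 727 808 mm⁴.
By symmetry the centroid is at mid-width, x̄ = 55 mm.
All pieces are centred on the vertical centroidal axis, so I = ΣĪ (holes subtracted) = 16 346 359 mm⁴.
Extreme fibre distance c = 55 mm; S = I/c = 297 207 mm³.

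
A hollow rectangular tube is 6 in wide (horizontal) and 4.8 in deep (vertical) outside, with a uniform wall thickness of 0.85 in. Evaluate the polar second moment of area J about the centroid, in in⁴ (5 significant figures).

Split into non-overlapping primitives; take the origin at the lower-left of the bounding box.
Outer rectangle: 6 × 4.8, A = 28.8 in², y = 2.4 in, Ī = 55.296 in⁴.
Inner void (subtracted): 4.3 × 3.1, A = 13.33 in², y = 2.4 in, Ī = 10.67511 in⁴.
By symmetry the centroid is at mid-height, ȳ = 2.4 in.
All pieces are centred on the centroidal x-axis, so I = ΣĪ (holes subtracted) = 44.62089 in⁴.
Repeating about the centroidal y-axis gives I_y = 65.86069 in⁴.
Polar second moment: J = I_x + I_y = 110.4816 in⁴.

J ≈ 110.48 in⁴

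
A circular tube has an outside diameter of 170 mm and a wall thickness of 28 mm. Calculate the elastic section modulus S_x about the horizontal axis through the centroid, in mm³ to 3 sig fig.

S_x ≈ 3.85 × 10⁵ mm³

Decompose the section into non-overlapping parts with the origin at the bottom-left of its bounding rectangle.
Outer circle: ⌀170, A = 22 698 mm², y = 85 mm, Ī = 40 998 275 mm⁴.
Bore (subtracted): ⌀114, A = 10 207 mm², y = 85 mm, Ī = 8 290 664 mm⁴.
By symmetry the centroid is at mid-height, ȳ = 85 mm.
All pieces are centred on the horizontal axis through the centroid, so I = ΣĪ (holes subtracted) = 32 707 611 mm⁴.
Extreme fibre distance c = 85 mm; S = I/c = 384 795 mm³.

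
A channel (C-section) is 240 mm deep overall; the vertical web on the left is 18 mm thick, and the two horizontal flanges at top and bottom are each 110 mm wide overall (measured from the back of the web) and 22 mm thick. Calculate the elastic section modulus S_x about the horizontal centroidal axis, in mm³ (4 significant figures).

Decompose the section into non-overlapping parts with the origin at the bottom-left of its bounding rectangle.
Web: 18 × 240, A = 4 320 mm², y = 120 mm, Ī = 20 736 000 mm⁴.
Top flange (beyond web): 92 × 22, A = 2 024 mm², y = 229 mm, Ī = 81634.7 mm⁴.
Bottom flange (beyond web): 92 × 22, A = 2 024 mm², y = 11 mm, Ī = 81634.7 mm⁴.
By symmetry the centroid is at mid-height, ȳ = 120 mm.
Transfer each piece to the horizontal centroidal axis using Ī + A·d² with d = y − 120:
  web: d = 0 mm → contributes +20 736 000 mm⁴
  top flange (beyond web): d = 109 mm → contributes +24 128 779 mm⁴
  bottom flange (beyond web): d = -109 mm → contributes +24 128 779 mm⁴
Total I = 68 993 557 mm⁴.
Extreme fibre distance c = 120 mm; S = I/c = 574 946 mm³.

S_x ≈ 5.749 × 10⁵ mm³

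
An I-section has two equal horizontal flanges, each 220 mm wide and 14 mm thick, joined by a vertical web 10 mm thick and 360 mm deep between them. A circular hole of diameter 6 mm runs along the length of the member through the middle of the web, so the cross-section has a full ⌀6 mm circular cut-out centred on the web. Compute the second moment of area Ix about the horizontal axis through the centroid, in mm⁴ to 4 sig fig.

Ix ≈ 2.544 × 10⁸ mm⁴

Decompose the section into non-overlapping parts with the origin at the bottom-left of its bounding rectangle.
Bottom flange: 220 × 14, A = 3 080 mm², y = 7 mm, Ī = 50306.7 mm⁴.
Web: 10 × 360, A = 3 600 mm², y = 194 mm, Ī = 38 880 000 mm⁴.
Top flange: 220 × 14, A = 3 080 mm², y = 381 mm, Ī = 50306.7 mm⁴.
Hole (subtracted): ⌀6, A = 28.2743 mm², y = 194 mm, Ī = 63.6173 mm⁴.
By symmetry the centroid is at mid-height, ȳ = 194 mm.
Transfer each piece to the horizontal axis through the centroid using Ī + A·d² with d = y − 194:
  bottom flange: d = -187 mm → contributes +107 754 827 mm⁴
  web: d = 0 mm → contributes +38 880 000 mm⁴
  top flange: d = 187 mm → contributes +107 754 827 mm⁴
  hole: d = 0 mm → contributes −63.6173 mm⁴
Total I = 254 389 590 mm⁴.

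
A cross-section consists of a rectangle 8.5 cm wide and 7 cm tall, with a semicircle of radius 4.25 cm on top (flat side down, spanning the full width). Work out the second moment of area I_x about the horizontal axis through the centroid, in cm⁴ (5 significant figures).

I_x ≈ 819.18 cm⁴

Treat the section as a set of non-overlapping primitives; coordinates are from the bounding-box lower-left.
Rectangular body: 8.5 × 7, A = 59.5 cm², y = 3.5 cm, Ī = 242.9583 cm⁴.
Semicircular cap: semicircle r = 4.25, A = 28.37251 cm², y = 8.803756 cm, Ī = 35.80864 cm⁴.
Centroid: ȳ = ΣA·y / ΣA = 5.212491 cm.
Transfer each piece to the horizontal axis through the centroid using Ī + A·d² with d = y − 5.212491:
  rectangular body: d = -1.712491 cm → contributes +417.4495 cm⁴
  semicircular cap: d = 3.591265 cm → contributes +401.7342 cm⁴
Total I = 819.1837 cm⁴.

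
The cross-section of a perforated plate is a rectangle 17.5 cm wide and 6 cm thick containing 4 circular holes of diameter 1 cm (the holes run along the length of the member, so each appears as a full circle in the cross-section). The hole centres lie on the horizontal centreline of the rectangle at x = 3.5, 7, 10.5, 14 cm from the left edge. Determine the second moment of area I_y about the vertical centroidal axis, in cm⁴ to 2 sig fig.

Decompose the section into non-overlapping parts with the origin at the bottom-left of its bounding rectangle.
Plate: 17.5 × 6, A = 105 cm², x = 8.75 cm, Ī = 2 680 cm⁴.
Hole 1 (subtracted): ⌀1, A = 0.7854 cm², x = 3.5 cm, Ī = 0.04909 cm⁴.
Hole 2 (subtracted): ⌀1, A = 0.7854 cm², x = 7 cm, Ī = 0.04909 cm⁴.
Hole 3 (subtracted): ⌀1, A = 0.7854 cm², x = 10.5 cm, Ī = 0.04909 cm⁴.
Hole 4 (subtracted): ⌀1, A = 0.7854 cm², x = 14 cm, Ī = 0.04909 cm⁴.
By symmetry the centroid is at mid-width, x̄ = 8.75 cm.
Transfer each piece to the vertical centroidal axis using Ī + A·d² with d = x − 8.75:
  plate: d = 0 cm → contributes +2 680 cm⁴
  hole 1: d = -5.25 cm → contributes −21.7 cm⁴
  hole 2: d = -1.75 cm → contributes −2.454 cm⁴
  hole 3: d = 1.75 cm → contributes −2.454 cm⁴
  hole 4: d = 5.25 cm → contributes −21.7 cm⁴
Total I = 2 631 cm⁴.

I_y ≈ 2600 cm⁴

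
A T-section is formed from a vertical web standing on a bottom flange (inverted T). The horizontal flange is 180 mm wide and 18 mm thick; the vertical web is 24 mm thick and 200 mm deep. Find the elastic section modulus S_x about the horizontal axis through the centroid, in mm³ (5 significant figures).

S_x ≈ 2.7145 × 10⁵ mm³

Break the section into simple shapes (no overlaps), measuring from the bottom-left corner of the bounding box.
Flange: 180 × 18, A = 3 240 mm², y = 9 mm, Ī = 87 480 mm⁴.
Web: 24 × 200, A = 4 800 mm², y = 118 mm, Ī = 16 000 000 mm⁴.
Centroid: ȳ = ΣA·y / ΣA = 74.07463 mm.
Transfer each piece to the horizontal axis through the centroid using Ī + A·d² with d = y − 74.07463:
  flange: d = -65.07463 mm → contributes +13 807 931 mm⁴
  web: d = 43.92537 mm → contributes +25 261 304 mm⁴
Total I = 39 069 235 mm⁴.
Extreme fibre distance c = 143.9254 mm; S = I/c = 271454.8 mm³.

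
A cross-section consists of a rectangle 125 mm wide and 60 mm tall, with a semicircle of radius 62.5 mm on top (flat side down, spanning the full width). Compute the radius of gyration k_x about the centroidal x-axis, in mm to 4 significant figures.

k_x ≈ 32.84 mm

Split into non-overlapping primitives; take the origin at the lower-left of the bounding box.
Rectangular body: 125 × 60, A = 7 500 mm², y = 30 mm, Ī = 2 250 000 mm⁴.
Semicircular cap: semicircle r = 62.5, A = 6135.92 mm², y = 86.5258 mm, Ī = 1 674 758 mm⁴.
Centroid: ȳ = ΣA·y / ΣA = 55.4356 mm.
Transfer each piece to the centroidal x-axis using Ī + A·d² with d = y − 55.4356:
  rectangular body: d = -25.4356 mm → contributes +7 102 279 mm⁴
  semicircular cap: d = 31.0902 mm → contributes +7 605 748 mm⁴
Total I = 14 708 027 mm⁴.
Radius of gyration: k = √(I/A) = √(14 708 027 / 13635.9) = 32.8424 mm.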